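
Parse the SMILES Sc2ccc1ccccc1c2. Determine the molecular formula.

Walk through each heavy atom and fill implicit hydrogens from standard valence (C 4, N 3, O 2, S 2, halogen 1); for lowercase aromatic atoms, an aromatic c carries 1 H when it has two neighbours and 0 H with three, and aromatic n carries 0 H:
  atom 1: S, bond orders sum to 1 (valence 2) → 1 H
  atom 2: aromatic c, 3 neighbours → 0 H
  atom 3: aromatic c, 2 neighbours → 1 H
  atom 4: aromatic c, 2 neighbours → 1 H
  atom 5: aromatic c, 3 neighbours → 0 H
  atom 6: aromatic c, 2 neighbours → 1 H
  atom 7: aromatic c, 2 neighbours → 1 H
  atom 8: aromatic c, 2 neighbours → 1 H
  atom 9: aromatic c, 2 neighbours → 1 H
  atom 10: aromatic c, 3 neighbours → 0 H
  atom 11: aromatic c, 2 neighbours → 1 H
Totals → C:10, H:8, S:1.
In Hill order: C10H8S.

C10H8S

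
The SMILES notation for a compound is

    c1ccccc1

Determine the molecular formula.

Walk through each heavy atom and fill implicit hydrogens from standard valence (C 4, N 3, O 2, S 2, halogen 1); for lowercase aromatic atoms, an aromatic c carries 1 H when it has two neighbours and 0 H with three, and aromatic n carries 0 H:
  atom 1: aromatic c, 2 neighbours → 1 H
  atom 2: aromatic c, 2 neighbours → 1 H
  atom 3: aromatic c, 2 neighbours → 1 H
  atom 4: aromatic c, 2 neighbours → 1 H
  atom 5: aromatic c, 2 neighbours → 1 H
  atom 6: aromatic c, 2 neighbours → 1 H
Totals → C:6, H:6.
In Hill order: C6H6.

C6H6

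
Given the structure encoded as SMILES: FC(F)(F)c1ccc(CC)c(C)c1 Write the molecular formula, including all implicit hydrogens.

C10H11F3

Walk through each heavy atom and fill implicit hydrogens from standard valence (C 4, N 3, O 2, S 2, halogen 1); for lowercase aromatic atoms, an aromatic c carries 1 H when it has two neighbours and 0 H with three, and aromatic n carries 0 H:
  atom 1: F (halogen, monovalent) → 0 H
  atom 2: C, bond orders sum to 4 (valence 4) → 0 H
  atom 3: F (halogen, monovalent) → 0 H
  atom 4: F (halogen, monovalent) → 0 H
  atom 5: aromatic c, 3 neighbours → 0 H
  atom 6: aromatic c, 2 neighbours → 1 H
  atom 7: aromatic c, 2 neighbours → 1 H
  atom 8: aromatic c, 3 neighbours → 0 H
  atom 9: C, bond orders sum to 2 (valence 4) → 2 H
  atom 10: C, bond orders sum to 1 (valence 4) → 3 H
  atom 11: aromatic c, 3 neighbours → 0 H
  atom 12: C, bond orders sum to 1 (valence 4) → 3 H
  atom 13: aromatic c, 2 neighbours → 1 H
Totals → C:10, H:11, F:3.
In Hill order: C10H11F3.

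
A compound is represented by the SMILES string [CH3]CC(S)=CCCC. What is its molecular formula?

C7H14S

Walk through each heavy atom and fill implicit hydrogens from standard valence (C 4, N 3, O 2, S 2, halogen 1):
  atom 1: C with explicit H count 3
  atom 2: C, bond orders sum to 2 (valence 4) → 2 H
  atom 3: C, bond orders sum to 4 (valence 4) → 0 H
  atom 4: S, bond orders sum to 1 (valence 2) → 1 H
  atom 5: C, bond orders sum to 3 (valence 4) → 1 H
  atom 6: C, bond orders sum to 2 (valence 4) → 2 H
  atom 7: C, bond orders sum to 2 (valence 4) → 2 H
  atom 8: C, bond orders sum to 1 (valence 4) → 3 H
Totals → C:7, H:14, S:1.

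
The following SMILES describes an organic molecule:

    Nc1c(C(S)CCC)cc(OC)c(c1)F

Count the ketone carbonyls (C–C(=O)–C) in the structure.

0

Scan the SMILES for the ketone motif — none present.
Groups that are present: 1 ether, 1 primary amine, 1 thiol.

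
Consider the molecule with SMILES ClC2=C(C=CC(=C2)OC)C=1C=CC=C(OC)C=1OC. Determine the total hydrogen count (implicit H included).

Walk through each heavy atom and fill implicit hydrogens from standard valence (C 4, N 3, O 2, S 2, halogen 1):
  atom 1: Cl (halogen, monovalent) → 0 H
  atom 2: C, bond orders sum to 4 (valence 4) → 0 H
  atom 3: C, bond orders sum to 4 (valence 4) → 0 H
  atom 4: C, bond orders sum to 3 (valence 4) → 1 H
  atom 5: C, bond orders sum to 3 (valence 4) → 1 H
  atom 6: C, bond orders sum to 4 (valence 4) → 0 H
  atom 7: C, bond orders sum to 3 (valence 4) → 1 H
  atom 8: O, bond orders sum to 2 (valence 2) → 0 H
  atom 9: C, bond orders sum to 1 (valence 4) → 3 H
  atom 10: C, bond orders sum to 4 (valence 4) → 0 H
  atom 11: C, bond orders sum to 3 (valence 4) → 1 H
  atom 12: C, bond orders sum to 3 (valence 4) → 1 H
  atom 13: C, bond orders sum to 3 (valence 4) → 1 H
  atom 14: C, bond orders sum to 4 (valence 4) → 0 H
  atom 15: O, bond orders sum to 2 (valence 2) → 0 H
  atom 16: C, bond orders sum to 1 (valence 4) → 3 H
  atom 17: C, bond orders sum to 4 (valence 4) → 0 H
  atom 18: O, bond orders sum to 2 (valence 2) → 0 H
  atom 19: C, bond orders sum to 1 (valence 4) → 3 H
Total hydrogens: 15.

15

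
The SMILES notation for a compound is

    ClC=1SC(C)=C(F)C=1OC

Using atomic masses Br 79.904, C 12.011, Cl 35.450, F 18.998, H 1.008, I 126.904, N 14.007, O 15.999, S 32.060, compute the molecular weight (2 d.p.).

First, the molecular formula is C6H6ClFOS (counting implicit H from valence).
  C: 6 × 12.011 = 72.066
  Cl: 1 × 35.450 = 35.450
  F: 1 × 18.998 = 18.998
  H: 6 × 1.008 = 6.048
  O: 1 × 15.999 = 15.999
  S: 1 × 32.060 = 32.060
Sum: 6×12.011 + 1×35.450 + 1×18.998 + 6×1.008 + 1×15.999 + 1×32.060 = 180.621 → 180.62 g/mol.

180.62 g/mol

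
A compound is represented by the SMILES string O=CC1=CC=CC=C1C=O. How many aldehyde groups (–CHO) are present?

The aldehyde motif appears at heavy-atom positions 2, 9 in the SMILES.
Aldehyde count: 2.

2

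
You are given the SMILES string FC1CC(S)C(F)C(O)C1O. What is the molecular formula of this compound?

C6H10F2O2S

Walk through each heavy atom and fill implicit hydrogens from standard valence (C 4, N 3, O 2, S 2, halogen 1):
  atom 1: F (halogen, monovalent) → 0 H
  atom 2: C, bond orders sum to 3 (valence 4) → 1 H
  atom 3: C, bond orders sum to 2 (valence 4) → 2 H
  atom 4: C, bond orders sum to 3 (valence 4) → 1 H
  atom 5: S, bond orders sum to 1 (valence 2) → 1 H
  atom 6: C, bond orders sum to 3 (valence 4) → 1 H
  atom 7: F (halogen, monovalent) → 0 H
  atom 8: C, bond orders sum to 3 (valence 4) → 1 H
  atom 9: O, bond orders sum to 1 (valence 2) → 1 H
  atom 10: C, bond orders sum to 3 (valence 4) → 1 H
  atom 11: O, bond orders sum to 1 (valence 2) → 1 H
Totals → C:6, H:10, F:2, O:2, S:1.
In Hill order: C6H10F2O2S.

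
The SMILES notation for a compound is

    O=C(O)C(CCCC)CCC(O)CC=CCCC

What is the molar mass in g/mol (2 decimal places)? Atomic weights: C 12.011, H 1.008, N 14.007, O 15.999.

256.39 g/mol

First, the molecular formula is C15H28O3 (counting implicit H from valence).
  C: 15 × 12.011 = 180.165
  H: 28 × 1.008 = 28.224
  O: 3 × 15.999 = 47.997
Sum: 15×12.011 + 28×1.008 + 3×15.999 = 256.386 → 256.39 g/mol.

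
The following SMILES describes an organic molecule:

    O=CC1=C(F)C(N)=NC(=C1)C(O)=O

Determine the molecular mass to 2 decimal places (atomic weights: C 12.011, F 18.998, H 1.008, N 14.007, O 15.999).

184.13 g/mol

First, the molecular formula is C7H5FN2O3 (counting implicit H from valence).
  C: 7 × 12.011 = 84.077
  F: 1 × 18.998 = 18.998
  H: 5 × 1.008 = 5.040
  N: 2 × 14.007 = 28.014
  O: 3 × 15.999 = 47.997
Sum: 7×12.011 + 1×18.998 + 5×1.008 + 2×14.007 + 3×15.999 = 184.126 → 184.13 g/mol.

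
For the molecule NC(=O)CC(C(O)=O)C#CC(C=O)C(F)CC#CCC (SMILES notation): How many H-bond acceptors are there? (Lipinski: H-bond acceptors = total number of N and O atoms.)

5

N atoms: 1; O atoms: 4.
Lipinski HBA = 1 + 4 = 5.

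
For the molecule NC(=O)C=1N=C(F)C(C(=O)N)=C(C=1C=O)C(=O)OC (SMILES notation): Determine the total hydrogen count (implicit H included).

8

Walk through each heavy atom and fill implicit hydrogens from standard valence (C 4, N 3, O 2, S 2, halogen 1):
  atom 1: N, bond orders sum to 1 (valence 3) → 2 H
  atom 2: C, bond orders sum to 4 (valence 4) → 0 H
  atom 3: O, bond orders sum to 2 (valence 2) → 0 H
  atom 4: C, bond orders sum to 4 (valence 4) → 0 H
  atom 5: N, bond orders sum to 3 (valence 3) → 0 H
  atom 6: C, bond orders sum to 4 (valence 4) → 0 H
  atom 7: F (halogen, monovalent) → 0 H
  atom 8: C, bond orders sum to 4 (valence 4) → 0 H
  atom 9: C, bond orders sum to 4 (valence 4) → 0 H
  atom 10: O, bond orders sum to 2 (valence 2) → 0 H
  atom 11: N, bond orders sum to 1 (valence 3) → 2 H
  atom 12: C, bond orders sum to 4 (valence 4) → 0 H
  atom 13: C, bond orders sum to 4 (valence 4) → 0 H
  atom 14: C, bond orders sum to 3 (valence 4) → 1 H
  atom 15: O, bond orders sum to 2 (valence 2) → 0 H
  atom 16: C, bond orders sum to 4 (valence 4) → 0 H
  atom 17: O, bond orders sum to 2 (valence 2) → 0 H
  atom 18: O, bond orders sum to 2 (valence 2) → 0 H
  atom 19: C, bond orders sum to 1 (valence 4) → 3 H
Total hydrogens: 8.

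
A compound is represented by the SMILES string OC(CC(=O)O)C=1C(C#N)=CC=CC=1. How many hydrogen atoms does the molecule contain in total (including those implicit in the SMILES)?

9

Walk through each heavy atom and fill implicit hydrogens from standard valence (C 4, N 3, O 2, S 2, halogen 1):
  atom 1: O, bond orders sum to 1 (valence 2) → 1 H
  atom 2: C, bond orders sum to 3 (valence 4) → 1 H
  atom 3: C, bond orders sum to 2 (valence 4) → 2 H
  atom 4: C, bond orders sum to 4 (valence 4) → 0 H
  atom 5: O, bond orders sum to 2 (valence 2) → 0 H
  atom 6: O, bond orders sum to 1 (valence 2) → 1 H
  atom 7: C, bond orders sum to 4 (valence 4) → 0 H
  atom 8: C, bond orders sum to 4 (valence 4) → 0 H
  atom 9: C, bond orders sum to 4 (valence 4) → 0 H
  atom 10: N, bond orders sum to 3 (valence 3) → 0 H
  atom 11: C, bond orders sum to 3 (valence 4) → 1 H
  atom 12: C, bond orders sum to 3 (valence 4) → 1 H
  atom 13: C, bond orders sum to 3 (valence 4) → 1 H
  atom 14: C, bond orders sum to 3 (valence 4) → 1 H
Total hydrogens: 9.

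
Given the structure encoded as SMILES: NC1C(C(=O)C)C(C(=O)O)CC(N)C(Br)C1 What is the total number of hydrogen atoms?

Walk through each heavy atom and fill implicit hydrogens from standard valence (C 4, N 3, O 2, S 2, halogen 1):
  atom 1: N, bond orders sum to 1 (valence 3) → 2 H
  atom 2: C, bond orders sum to 3 (valence 4) → 1 H
  atom 3: C, bond orders sum to 3 (valence 4) → 1 H
  atom 4: C, bond orders sum to 4 (valence 4) → 0 H
  atom 5: O, bond orders sum to 2 (valence 2) → 0 H
  atom 6: C, bond orders sum to 1 (valence 4) → 3 H
  atom 7: C, bond orders sum to 3 (valence 4) → 1 H
  atom 8: C, bond orders sum to 4 (valence 4) → 0 H
  atom 9: O, bond orders sum to 2 (valence 2) → 0 H
  atom 10: O, bond orders sum to 1 (valence 2) → 1 H
  atom 11: C, bond orders sum to 2 (valence 4) → 2 H
  atom 12: C, bond orders sum to 3 (valence 4) → 1 H
  atom 13: N, bond orders sum to 1 (valence 3) → 2 H
  atom 14: C, bond orders sum to 3 (valence 4) → 1 H
  atom 15: Br (halogen, monovalent) → 0 H
  atom 16: C, bond orders sum to 2 (valence 4) → 2 H
Total hydrogens: 17.

17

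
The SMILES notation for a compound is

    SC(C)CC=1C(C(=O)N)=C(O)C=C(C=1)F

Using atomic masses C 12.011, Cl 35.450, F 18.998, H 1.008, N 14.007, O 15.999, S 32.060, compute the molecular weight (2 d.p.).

229.27 g/mol

First, the molecular formula is C10H12FNO2S (counting implicit H from valence).
  C: 10 × 12.011 = 120.110
  F: 1 × 18.998 = 18.998
  H: 12 × 1.008 = 12.096
  N: 1 × 14.007 = 14.007
  O: 2 × 15.999 = 31.998
  S: 1 × 32.060 = 32.060
Sum: 10×12.011 + 1×18.998 + 12×1.008 + 1×14.007 + 2×15.999 + 1×32.060 = 229.269 → 229.27 g/mol.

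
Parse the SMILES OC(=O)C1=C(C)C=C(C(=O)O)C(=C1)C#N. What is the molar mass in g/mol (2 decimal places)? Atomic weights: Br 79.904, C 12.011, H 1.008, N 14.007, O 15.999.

205.17 g/mol

First, the molecular formula is C10H7NO4 (counting implicit H from valence).
  C: 10 × 12.011 = 120.110
  H: 7 × 1.008 = 7.056
  N: 1 × 14.007 = 14.007
  O: 4 × 15.999 = 63.996
Sum: 10×12.011 + 7×1.008 + 1×14.007 + 4×15.999 = 205.169 → 205.17 g/mol.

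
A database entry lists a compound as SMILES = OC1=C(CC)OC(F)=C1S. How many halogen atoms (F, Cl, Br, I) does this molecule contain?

Halogen atoms appear at heavy-atom position 8 (1×F).
Other groups present: 1 hydroxyl, 1 thiol.
Halogen count: 1.

1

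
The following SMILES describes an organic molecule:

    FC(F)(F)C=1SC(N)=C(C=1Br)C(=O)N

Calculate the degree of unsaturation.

4

Degree of unsaturation = (number of rings) + (number of π bonds).
Ring closures in the SMILES: 1.
π bonds: 3 double bonds (each 1 DoU) → 3 DoU from unsaturation.
Total DoU = 1 + 3 = 4.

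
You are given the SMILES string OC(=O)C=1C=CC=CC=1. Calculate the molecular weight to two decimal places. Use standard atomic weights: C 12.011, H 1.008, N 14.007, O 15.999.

122.12 g/mol

First, the molecular formula is C7H6O2 (counting implicit H from valence).
  C: 7 × 12.011 = 84.077
  H: 6 × 1.008 = 6.048
  O: 2 × 15.999 = 31.998
Sum: 7×12.011 + 6×1.008 + 2×15.999 = 122.123 → 122.12 g/mol.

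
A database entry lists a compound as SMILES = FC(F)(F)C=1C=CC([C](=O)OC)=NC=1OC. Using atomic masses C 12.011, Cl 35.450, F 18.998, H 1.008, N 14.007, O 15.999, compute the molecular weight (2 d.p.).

235.16 g/mol

First, the molecular formula is C9H8F3NO3 (counting implicit H from valence).
  C: 9 × 12.011 = 108.099
  F: 3 × 18.998 = 56.994
  H: 8 × 1.008 = 8.064
  N: 1 × 14.007 = 14.007
  O: 3 × 15.999 = 47.997
Sum: 9×12.011 + 3×18.998 + 8×1.008 + 1×14.007 + 3×15.999 = 235.161 → 235.16 g/mol.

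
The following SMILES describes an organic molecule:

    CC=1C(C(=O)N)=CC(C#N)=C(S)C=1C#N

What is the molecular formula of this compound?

C10H7N3OS

Walk through each heavy atom and fill implicit hydrogens from standard valence (C 4, N 3, O 2, S 2, halogen 1):
  atom 1: C, bond orders sum to 1 (valence 4) → 3 H
  atom 2: C, bond orders sum to 4 (valence 4) → 0 H
  atom 3: C, bond orders sum to 4 (valence 4) → 0 H
  atom 4: C, bond orders sum to 4 (valence 4) → 0 H
  atom 5: O, bond orders sum to 2 (valence 2) → 0 H
  atom 6: N, bond orders sum to 1 (valence 3) → 2 H
  atom 7: C, bond orders sum to 3 (valence 4) → 1 H
  atom 8: C, bond orders sum to 4 (valence 4) → 0 H
  atom 9: C, bond orders sum to 4 (valence 4) → 0 H
  atom 10: N, bond orders sum to 3 (valence 3) → 0 H
  atom 11: C, bond orders sum to 4 (valence 4) → 0 H
  atom 12: S, bond orders sum to 1 (valence 2) → 1 H
  atom 13: C, bond orders sum to 4 (valence 4) → 0 H
  atom 14: C, bond orders sum to 4 (valence 4) → 0 H
  atom 15: N, bond orders sum to 3 (valence 3) → 0 H
Totals → C:10, H:7, N:3, O:1, S:1.
In Hill order: C10H7N3OS.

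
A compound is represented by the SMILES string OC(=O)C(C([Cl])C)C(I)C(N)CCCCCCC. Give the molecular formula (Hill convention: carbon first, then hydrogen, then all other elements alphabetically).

Walk through each heavy atom and fill implicit hydrogens from standard valence (C 4, N 3, O 2, S 2, halogen 1):
  atom 1: O, bond orders sum to 1 (valence 2) → 1 H
  atom 2: C, bond orders sum to 4 (valence 4) → 0 H
  atom 3: O, bond orders sum to 2 (valence 2) → 0 H
  atom 4: C, bond orders sum to 3 (valence 4) → 1 H
  atom 5: C, bond orders sum to 3 (valence 4) → 1 H
  atom 6: Cl with explicit H count 0
  atom 7: C, bond orders sum to 1 (valence 4) → 3 H
  atom 8: C, bond orders sum to 3 (valence 4) → 1 H
  atom 9: I (halogen, monovalent) → 0 H
  atom 10: C, bond orders sum to 3 (valence 4) → 1 H
  atom 11: N, bond orders sum to 1 (valence 3) → 2 H
  atom 12: C, bond orders sum to 2 (valence 4) → 2 H
  atom 13: C, bond orders sum to 2 (valence 4) → 2 H
  atom 14: C, bond orders sum to 2 (valence 4) → 2 H
  atom 15: C, bond orders sum to 2 (valence 4) → 2 H
  atom 16: C, bond orders sum to 2 (valence 4) → 2 H
  atom 17: C, bond orders sum to 2 (valence 4) → 2 H
  atom 18: C, bond orders sum to 1 (valence 4) → 3 H
Totals → C:13, H:25, Cl:1, I:1, N:1, O:2.
In Hill order: C13H25ClINO2.

C13H25ClINO2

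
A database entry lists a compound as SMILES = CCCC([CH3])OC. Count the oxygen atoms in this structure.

Scan the SMILES for O atoms (remember two-letter symbols like Cl and Br are single atoms).
Oxygen count: 1.

1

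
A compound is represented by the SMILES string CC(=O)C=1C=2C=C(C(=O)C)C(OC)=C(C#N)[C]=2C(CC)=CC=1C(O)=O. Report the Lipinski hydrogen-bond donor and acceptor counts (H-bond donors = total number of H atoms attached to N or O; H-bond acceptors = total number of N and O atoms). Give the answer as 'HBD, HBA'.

1, 6

Donors: find every N or O and count the H atoms it carries.
  atom 3 (O): bond orders sum to 2 → 0 H
  atom 9 (O): bond orders sum to 2 → 0 H
  atom 12 (O): bond orders sum to 2 → 0 H
  atom 16 (N): bond orders sum to 3 → 0 H
  atom 24 (O): bond orders sum to 1 → 1 H
  atom 25 (O): bond orders sum to 2 → 0 H
Lipinski HBD = 1.
Acceptors: N atoms = 1, O atoms = 5 → HBA = 6.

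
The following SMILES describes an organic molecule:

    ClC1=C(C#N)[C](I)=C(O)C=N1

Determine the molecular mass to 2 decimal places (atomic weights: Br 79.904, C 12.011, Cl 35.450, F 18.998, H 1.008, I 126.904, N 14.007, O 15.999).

First, the molecular formula is C6H2ClIN2O (counting implicit H from valence).
  C: 6 × 12.011 = 72.066
  Cl: 1 × 35.450 = 35.450
  H: 2 × 1.008 = 2.016
  I: 1 × 126.904 = 126.904
  N: 2 × 14.007 = 28.014
  O: 1 × 15.999 = 15.999
Sum: 6×12.011 + 1×35.450 + 2×1.008 + 1×126.904 + 2×14.007 + 1×15.999 = 280.449 → 280.45 g/mol.

280.45 g/mol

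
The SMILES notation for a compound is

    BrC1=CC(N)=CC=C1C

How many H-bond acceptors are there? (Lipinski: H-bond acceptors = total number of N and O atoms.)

1

N atoms: 1; O atoms: 0.
Lipinski HBA = 1 + 0 = 1.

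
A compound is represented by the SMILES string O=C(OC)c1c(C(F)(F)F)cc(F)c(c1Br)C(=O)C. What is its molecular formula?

C11H7BrF4O3

Walk through each heavy atom and fill implicit hydrogens from standard valence (C 4, N 3, O 2, S 2, halogen 1); for lowercase aromatic atoms, an aromatic c carries 1 H when it has two neighbours and 0 H with three, and aromatic n carries 0 H:
  atom 1: O, bond orders sum to 2 (valence 2) → 0 H
  atom 2: C, bond orders sum to 4 (valence 4) → 0 H
  atom 3: O, bond orders sum to 2 (valence 2) → 0 H
  atom 4: C, bond orders sum to 1 (valence 4) → 3 H
  atom 5: aromatic c, 3 neighbours → 0 H
  atom 6: aromatic c, 3 neighbours → 0 H
  atom 7: C, bond orders sum to 4 (valence 4) → 0 H
  atom 8: F (halogen, monovalent) → 0 H
  atom 9: F (halogen, monovalent) → 0 H
  atom 10: F (halogen, monovalent) → 0 H
  atom 11: aromatic c, 2 neighbours → 1 H
  atom 12: aromatic c, 3 neighbours → 0 H
  atom 13: F (halogen, monovalent) → 0 H
  atom 14: aromatic c, 3 neighbours → 0 H
  atom 15: aromatic c, 3 neighbours → 0 H
  atom 16: Br (halogen, monovalent) → 0 H
  atom 17: C, bond orders sum to 4 (valence 4) → 0 H
  atom 18: O, bond orders sum to 2 (valence 2) → 0 H
  atom 19: C, bond orders sum to 1 (valence 4) → 3 H
Totals → C:11, H:7, Br:1, F:4, O:3.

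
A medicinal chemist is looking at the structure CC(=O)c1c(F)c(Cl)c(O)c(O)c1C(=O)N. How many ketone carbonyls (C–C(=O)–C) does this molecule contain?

1

The ketone motif appears at heavy-atom position 2 in the SMILES.
Other groups present: 1 amide, 2 hydroxyl.
Ketone count: 1.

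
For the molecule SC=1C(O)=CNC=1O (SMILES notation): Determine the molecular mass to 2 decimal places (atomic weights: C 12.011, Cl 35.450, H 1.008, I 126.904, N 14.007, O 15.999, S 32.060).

131.15 g/mol

First, the molecular formula is C4H5NO2S (counting implicit H from valence).
  C: 4 × 12.011 = 48.044
  H: 5 × 1.008 = 5.040
  N: 1 × 14.007 = 14.007
  O: 2 × 15.999 = 31.998
  S: 1 × 32.060 = 32.060
Sum: 4×12.011 + 5×1.008 + 1×14.007 + 2×15.999 + 1×32.060 = 131.149 → 131.15 g/mol.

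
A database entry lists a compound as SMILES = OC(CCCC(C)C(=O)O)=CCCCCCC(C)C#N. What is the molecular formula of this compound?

C16H27NO3

Walk through each heavy atom and fill implicit hydrogens from standard valence (C 4, N 3, O 2, S 2, halogen 1):
  atom 1: O, bond orders sum to 1 (valence 2) → 1 H
  atom 2: C, bond orders sum to 4 (valence 4) → 0 H
  atom 3: C, bond orders sum to 2 (valence 4) → 2 H
  atom 4: C, bond orders sum to 2 (valence 4) → 2 H
  atom 5: C, bond orders sum to 2 (valence 4) → 2 H
  atom 6: C, bond orders sum to 3 (valence 4) → 1 H
  atom 7: C, bond orders sum to 1 (valence 4) → 3 H
  atom 8: C, bond orders sum to 4 (valence 4) → 0 H
  atom 9: O, bond orders sum to 2 (valence 2) → 0 H
  atom 10: O, bond orders sum to 1 (valence 2) → 1 H
  atom 11: C, bond orders sum to 3 (valence 4) → 1 H
  atom 12: C, bond orders sum to 2 (valence 4) → 2 H
  atom 13: C, bond orders sum to 2 (valence 4) → 2 H
  atom 14: C, bond orders sum to 2 (valence 4) → 2 H
  atom 15: C, bond orders sum to 2 (valence 4) → 2 H
  atom 16: C, bond orders sum to 2 (valence 4) → 2 H
  atom 17: C, bond orders sum to 3 (valence 4) → 1 H
  atom 18: C, bond orders sum to 1 (valence 4) → 3 H
  atom 19: C, bond orders sum to 4 (valence 4) → 0 H
  atom 20: N, bond orders sum to 3 (valence 3) → 0 H
Totals → C:16, H:27, N:1, O:3.
In Hill order: C16H27NO3.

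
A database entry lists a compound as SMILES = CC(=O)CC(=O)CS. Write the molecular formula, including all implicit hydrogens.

C5H8O2S

Walk through each heavy atom and fill implicit hydrogens from standard valence (C 4, N 3, O 2, S 2, halogen 1):
  atom 1: C, bond orders sum to 1 (valence 4) → 3 H
  atom 2: C, bond orders sum to 4 (valence 4) → 0 H
  atom 3: O, bond orders sum to 2 (valence 2) → 0 H
  atom 4: C, bond orders sum to 2 (valence 4) → 2 H
  atom 5: C, bond orders sum to 4 (valence 4) → 0 H
  atom 6: O, bond orders sum to 2 (valence 2) → 0 H
  atom 7: C, bond orders sum to 2 (valence 4) → 2 H
  atom 8: S, bond orders sum to 1 (valence 2) → 1 H
Totals → C:5, H:8, O:2, S:1.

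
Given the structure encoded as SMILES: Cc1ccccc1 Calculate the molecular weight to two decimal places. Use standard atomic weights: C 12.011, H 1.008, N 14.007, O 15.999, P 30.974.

92.14 g/mol

First, the molecular formula is C7H8 (counting implicit H from valence).
  C: 7 × 12.011 = 84.077
  H: 8 × 1.008 = 8.064
Sum: 7×12.011 + 8×1.008 = 92.141 → 92.14 g/mol.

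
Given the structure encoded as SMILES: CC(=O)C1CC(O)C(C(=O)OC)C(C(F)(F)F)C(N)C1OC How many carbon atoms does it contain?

13

Count every carbon token in the SMILES (each C, including those in ring-closure positions and inside branches).
Carbon count: 13.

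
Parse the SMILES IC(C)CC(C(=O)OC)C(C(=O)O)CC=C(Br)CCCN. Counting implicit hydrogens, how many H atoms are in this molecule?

23

Walk through each heavy atom and fill implicit hydrogens from standard valence (C 4, N 3, O 2, S 2, halogen 1):
  atom 1: I (halogen, monovalent) → 0 H
  atom 2: C, bond orders sum to 3 (valence 4) → 1 H
  atom 3: C, bond orders sum to 1 (valence 4) → 3 H
  atom 4: C, bond orders sum to 2 (valence 4) → 2 H
  atom 5: C, bond orders sum to 3 (valence 4) → 1 H
  atom 6: C, bond orders sum to 4 (valence 4) → 0 H
  atom 7: O, bond orders sum to 2 (valence 2) → 0 H
  atom 8: O, bond orders sum to 2 (valence 2) → 0 H
  atom 9: C, bond orders sum to 1 (valence 4) → 3 H
  atom 10: C, bond orders sum to 3 (valence 4) → 1 H
  atom 11: C, bond orders sum to 4 (valence 4) → 0 H
  atom 12: O, bond orders sum to 2 (valence 2) → 0 H
  atom 13: O, bond orders sum to 1 (valence 2) → 1 H
  atom 14: C, bond orders sum to 2 (valence 4) → 2 H
  atom 15: C, bond orders sum to 3 (valence 4) → 1 H
  atom 16: C, bond orders sum to 4 (valence 4) → 0 H
  atom 17: Br (halogen, monovalent) → 0 H
  atom 18: C, bond orders sum to 2 (valence 4) → 2 H
  atom 19: C, bond orders sum to 2 (valence 4) → 2 H
  atom 20: C, bond orders sum to 2 (valence 4) → 2 H
  atom 21: N, bond orders sum to 1 (valence 3) → 2 H
Total hydrogens: 23.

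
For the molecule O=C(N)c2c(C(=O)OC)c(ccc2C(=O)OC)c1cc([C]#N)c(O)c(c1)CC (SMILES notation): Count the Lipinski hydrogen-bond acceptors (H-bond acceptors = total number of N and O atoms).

8

N atoms: 2; O atoms: 6.
Lipinski HBA = 2 + 6 = 8.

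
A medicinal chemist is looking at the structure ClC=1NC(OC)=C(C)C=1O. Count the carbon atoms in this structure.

6

Count every carbon token in the SMILES (each C, including those in ring-closure positions and inside branches).
Carbon count: 6.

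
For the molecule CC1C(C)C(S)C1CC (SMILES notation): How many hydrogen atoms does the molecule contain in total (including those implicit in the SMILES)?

16

Walk through each heavy atom and fill implicit hydrogens from standard valence (C 4, N 3, O 2, S 2, halogen 1):
  atom 1: C, bond orders sum to 1 (valence 4) → 3 H
  atom 2: C, bond orders sum to 3 (valence 4) → 1 H
  atom 3: C, bond orders sum to 3 (valence 4) → 1 H
  atom 4: C, bond orders sum to 1 (valence 4) → 3 H
  atom 5: C, bond orders sum to 3 (valence 4) → 1 H
  atom 6: S, bond orders sum to 1 (valence 2) → 1 H
  atom 7: C, bond orders sum to 3 (valence 4) → 1 H
  atom 8: C, bond orders sum to 2 (valence 4) → 2 H
  atom 9: C, bond orders sum to 1 (valence 4) → 3 H
Total hydrogens: 16.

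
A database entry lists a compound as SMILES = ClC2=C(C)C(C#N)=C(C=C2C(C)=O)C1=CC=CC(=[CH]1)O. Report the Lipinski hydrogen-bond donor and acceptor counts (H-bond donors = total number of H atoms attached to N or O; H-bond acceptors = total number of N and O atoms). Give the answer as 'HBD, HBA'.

1, 3

Donors: find every N or O and count the H atoms it carries.
  atom 7 (N): bond orders sum to 3 → 0 H
  atom 13 (O): bond orders sum to 2 → 0 H
  atom 20 (O): bond orders sum to 1 → 1 H
Lipinski HBD = 1.
Acceptors: N atoms = 1, O atoms = 2 → HBA = 3.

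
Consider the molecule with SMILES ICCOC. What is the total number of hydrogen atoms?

Walk through each heavy atom and fill implicit hydrogens from standard valence (C 4, N 3, O 2, S 2, halogen 1):
  atom 1: I (halogen, monovalent) → 0 H
  atom 2: C, bond orders sum to 2 (valence 4) → 2 H
  atom 3: C, bond orders sum to 2 (valence 4) → 2 H
  atom 4: O, bond orders sum to 2 (valence 2) → 0 H
  atom 5: C, bond orders sum to 1 (valence 4) → 3 H
Total hydrogens: 7.

7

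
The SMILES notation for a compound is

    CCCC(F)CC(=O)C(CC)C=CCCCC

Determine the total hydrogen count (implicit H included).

27

Walk through each heavy atom and fill implicit hydrogens from standard valence (C 4, N 3, O 2, S 2, halogen 1):
  atom 1: C, bond orders sum to 1 (valence 4) → 3 H
  atom 2: C, bond orders sum to 2 (valence 4) → 2 H
  atom 3: C, bond orders sum to 2 (valence 4) → 2 H
  atom 4: C, bond orders sum to 3 (valence 4) → 1 H
  atom 5: F (halogen, monovalent) → 0 H
  atom 6: C, bond orders sum to 2 (valence 4) → 2 H
  atom 7: C, bond orders sum to 4 (valence 4) → 0 H
  atom 8: O, bond orders sum to 2 (valence 2) → 0 H
  atom 9: C, bond orders sum to 3 (valence 4) → 1 H
  atom 10: C, bond orders sum to 2 (valence 4) → 2 H
  atom 11: C, bond orders sum to 1 (valence 4) → 3 H
  atom 12: C, bond orders sum to 3 (valence 4) → 1 H
  atom 13: C, bond orders sum to 3 (valence 4) → 1 H
  atom 14: C, bond orders sum to 2 (valence 4) → 2 H
  atom 15: C, bond orders sum to 2 (valence 4) → 2 H
  atom 16: C, bond orders sum to 2 (valence 4) → 2 H
  atom 17: C, bond orders sum to 1 (valence 4) → 3 H
Total hydrogens: 27.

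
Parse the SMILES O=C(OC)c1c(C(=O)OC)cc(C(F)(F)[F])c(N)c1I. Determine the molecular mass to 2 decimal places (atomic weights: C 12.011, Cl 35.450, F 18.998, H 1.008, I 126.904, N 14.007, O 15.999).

First, the molecular formula is C11H9F3INO4 (counting implicit H from valence).
  C: 11 × 12.011 = 132.121
  F: 3 × 18.998 = 56.994
  H: 9 × 1.008 = 9.072
  I: 1 × 126.904 = 126.904
  N: 1 × 14.007 = 14.007
  O: 4 × 15.999 = 63.996
Sum: 11×12.011 + 3×18.998 + 9×1.008 + 1×126.904 + 1×14.007 + 4×15.999 = 403.094 → 403.09 g/mol.

403.09 g/mol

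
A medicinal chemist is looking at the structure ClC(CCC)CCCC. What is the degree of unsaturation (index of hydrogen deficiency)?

Degree of unsaturation = (number of rings) + (number of π bonds).
Ring closures in the SMILES: 0.
π bonds: none → 0 DoU from unsaturation.
Total DoU = 0 + 0 = 0.

0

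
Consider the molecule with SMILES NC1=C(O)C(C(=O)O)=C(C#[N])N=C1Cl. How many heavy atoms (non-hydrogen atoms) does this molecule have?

Every atom symbol written in the SMILES (organic subset) is one heavy atom; implicit H are not written.
Heavy atoms by element → C:7, Cl:1, N:3, O:3.
Total: 14.

14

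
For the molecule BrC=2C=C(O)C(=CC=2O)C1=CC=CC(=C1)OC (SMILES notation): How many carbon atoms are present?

Count every carbon token in the SMILES (each C, including those in ring-closure positions and inside branches).
Carbon count: 13.

13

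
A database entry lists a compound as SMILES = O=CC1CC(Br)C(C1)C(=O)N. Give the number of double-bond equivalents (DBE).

3

Degree of unsaturation = (number of rings) + (number of π bonds).
Ring closures in the SMILES: 1.
π bonds: 2 double bonds (each 1 DoU) → 2 DoU from unsaturation.
Total DoU = 1 + 2 = 3.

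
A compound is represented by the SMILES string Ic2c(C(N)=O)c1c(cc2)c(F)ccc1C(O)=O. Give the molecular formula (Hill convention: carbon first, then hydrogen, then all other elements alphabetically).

Walk through each heavy atom and fill implicit hydrogens from standard valence (C 4, N 3, O 2, S 2, halogen 1); for lowercase aromatic atoms, an aromatic c carries 1 H when it has two neighbours and 0 H with three, and aromatic n carries 0 H:
  atom 1: I (halogen, monovalent) → 0 H
  atom 2: aromatic c, 3 neighbours → 0 H
  atom 3: aromatic c, 3 neighbours → 0 H
  atom 4: C, bond orders sum to 4 (valence 4) → 0 H
  atom 5: N, bond orders sum to 1 (valence 3) → 2 H
  atom 6: O, bond orders sum to 2 (valence 2) → 0 H
  atom 7: aromatic c, 3 neighbours → 0 H
  atom 8: aromatic c, 3 neighbours → 0 H
  atom 9: aromatic c, 2 neighbours → 1 H
  atom 10: aromatic c, 2 neighbours → 1 H
  atom 11: aromatic c, 3 neighbours → 0 H
  atom 12: F (halogen, monovalent) → 0 H
  atom 13: aromatic c, 2 neighbours → 1 H
  atom 14: aromatic c, 2 neighbours → 1 H
  atom 15: aromatic c, 3 neighbours → 0 H
  atom 16: C, bond orders sum to 4 (valence 4) → 0 H
  atom 17: O, bond orders sum to 1 (valence 2) → 1 H
  atom 18: O, bond orders sum to 2 (valence 2) → 0 H
Totals → C:12, H:7, F:1, I:1, N:1, O:3.
In Hill order: C12H7FINO3.

C12H7FINO3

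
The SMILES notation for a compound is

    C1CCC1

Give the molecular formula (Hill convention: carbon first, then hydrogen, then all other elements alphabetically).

C4H8

Walk through each heavy atom and fill implicit hydrogens from standard valence (C 4, N 3, O 2, S 2, halogen 1):
  atom 1: C, bond orders sum to 2 (valence 4) → 2 H
  atom 2: C, bond orders sum to 2 (valence 4) → 2 H
  atom 3: C, bond orders sum to 2 (valence 4) → 2 H
  atom 4: C, bond orders sum to 2 (valence 4) → 2 H
Totals → C:4, H:8.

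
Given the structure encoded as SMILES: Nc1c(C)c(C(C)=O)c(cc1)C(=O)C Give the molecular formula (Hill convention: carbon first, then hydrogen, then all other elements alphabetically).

C11H13NO2

Walk through each heavy atom and fill implicit hydrogens from standard valence (C 4, N 3, O 2, S 2, halogen 1); for lowercase aromatic atoms, an aromatic c carries 1 H when it has two neighbours and 0 H with three, and aromatic n carries 0 H:
  atom 1: N, bond orders sum to 1 (valence 3) → 2 H
  atom 2: aromatic c, 3 neighbours → 0 H
  atom 3: aromatic c, 3 neighbours → 0 H
  atom 4: C, bond orders sum to 1 (valence 4) → 3 H
  atom 5: aromatic c, 3 neighbours → 0 H
  atom 6: C, bond orders sum to 4 (valence 4) → 0 H
  atom 7: C, bond orders sum to 1 (valence 4) → 3 H
  atom 8: O, bond orders sum to 2 (valence 2) → 0 H
  atom 9: aromatic c, 3 neighbours → 0 H
  atom 10: aromatic c, 2 neighbours → 1 H
  atom 11: aromatic c, 2 neighbours → 1 H
  atom 12: C, bond orders sum to 4 (valence 4) → 0 H
  atom 13: O, bond orders sum to 2 (valence 2) → 0 H
  atom 14: C, bond orders sum to 1 (valence 4) → 3 H
Totals → C:11, H:13, N:1, O:2.
In Hill order: C11H13NO2.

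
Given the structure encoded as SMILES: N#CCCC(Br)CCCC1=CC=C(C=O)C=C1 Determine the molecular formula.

C14H16BrNO

Walk through each heavy atom and fill implicit hydrogens from standard valence (C 4, N 3, O 2, S 2, halogen 1):
  atom 1: N, bond orders sum to 3 (valence 3) → 0 H
  atom 2: C, bond orders sum to 4 (valence 4) → 0 H
  atom 3: C, bond orders sum to 2 (valence 4) → 2 H
  atom 4: C, bond orders sum to 2 (valence 4) → 2 H
  atom 5: C, bond orders sum to 3 (valence 4) → 1 H
  atom 6: Br (halogen, monovalent) → 0 H
  atom 7: C, bond orders sum to 2 (valence 4) → 2 H
  atom 8: C, bond orders sum to 2 (valence 4) → 2 H
  atom 9: C, bond orders sum to 2 (valence 4) → 2 H
  atom 10: C, bond orders sum to 4 (valence 4) → 0 H
  atom 11: C, bond orders sum to 3 (valence 4) → 1 H
  atom 12: C, bond orders sum to 3 (valence 4) → 1 H
  atom 13: C, bond orders sum to 4 (valence 4) → 0 H
  atom 14: C, bond orders sum to 3 (valence 4) → 1 H
  atom 15: O, bond orders sum to 2 (valence 2) → 0 H
  atom 16: C, bond orders sum to 3 (valence 4) → 1 H
  atom 17: C, bond orders sum to 3 (valence 4) → 1 H
Totals → C:14, H:16, Br:1, N:1, O:1.
In Hill order: C14H16BrNO.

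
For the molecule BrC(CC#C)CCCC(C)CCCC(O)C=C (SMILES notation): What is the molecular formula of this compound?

C15H25BrO

Walk through each heavy atom and fill implicit hydrogens from standard valence (C 4, N 3, O 2, S 2, halogen 1):
  atom 1: Br (halogen, monovalent) → 0 H
  atom 2: C, bond orders sum to 3 (valence 4) → 1 H
  atom 3: C, bond orders sum to 2 (valence 4) → 2 H
  atom 4: C, bond orders sum to 4 (valence 4) → 0 H
  atom 5: C, bond orders sum to 3 (valence 4) → 1 H
  atom 6: C, bond orders sum to 2 (valence 4) → 2 H
  atom 7: C, bond orders sum to 2 (valence 4) → 2 H
  atom 8: C, bond orders sum to 2 (valence 4) → 2 H
  atom 9: C, bond orders sum to 3 (valence 4) → 1 H
  atom 10: C, bond orders sum to 1 (valence 4) → 3 H
  atom 11: C, bond orders sum to 2 (valence 4) → 2 H
  atom 12: C, bond orders sum to 2 (valence 4) → 2 H
  atom 13: C, bond orders sum to 2 (valence 4) → 2 H
  atom 14: C, bond orders sum to 3 (valence 4) → 1 H
  atom 15: O, bond orders sum to 1 (valence 2) → 1 H
  atom 16: C, bond orders sum to 3 (valence 4) → 1 H
  atom 17: C, bond orders sum to 2 (valence 4) → 2 H
Totals → C:15, H:25, Br:1, O:1.
In Hill order: C15H25BrO.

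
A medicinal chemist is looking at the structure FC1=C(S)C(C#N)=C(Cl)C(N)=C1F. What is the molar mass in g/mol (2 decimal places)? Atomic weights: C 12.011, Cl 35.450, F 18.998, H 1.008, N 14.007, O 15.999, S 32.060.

220.62 g/mol

First, the molecular formula is C7H3ClF2N2S (counting implicit H from valence).
  C: 7 × 12.011 = 84.077
  Cl: 1 × 35.450 = 35.450
  F: 2 × 18.998 = 37.996
  H: 3 × 1.008 = 3.024
  N: 2 × 14.007 = 28.014
  S: 1 × 32.060 = 32.060
Sum: 7×12.011 + 1×35.450 + 2×18.998 + 3×1.008 + 2×14.007 + 1×32.060 = 220.621 → 220.62 g/mol.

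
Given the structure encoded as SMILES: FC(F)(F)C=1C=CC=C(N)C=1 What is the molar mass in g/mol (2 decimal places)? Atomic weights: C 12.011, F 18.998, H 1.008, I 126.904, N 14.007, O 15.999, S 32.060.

First, the molecular formula is C7H6F3N (counting implicit H from valence).
  C: 7 × 12.011 = 84.077
  F: 3 × 18.998 = 56.994
  H: 6 × 1.008 = 6.048
  N: 1 × 14.007 = 14.007
Sum: 7×12.011 + 3×18.998 + 6×1.008 + 1×14.007 = 161.126 → 161.13 g/mol.

161.13 g/mol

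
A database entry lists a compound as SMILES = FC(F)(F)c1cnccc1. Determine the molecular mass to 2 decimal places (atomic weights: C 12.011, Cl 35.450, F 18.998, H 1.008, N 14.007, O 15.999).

First, the molecular formula is C6H4F3N (counting implicit H from valence).
  C: 6 × 12.011 = 72.066
  F: 3 × 18.998 = 56.994
  H: 4 × 1.008 = 4.032
  N: 1 × 14.007 = 14.007
Sum: 6×12.011 + 3×18.998 + 4×1.008 + 1×14.007 = 147.099 → 147.10 g/mol.

147.10 g/mol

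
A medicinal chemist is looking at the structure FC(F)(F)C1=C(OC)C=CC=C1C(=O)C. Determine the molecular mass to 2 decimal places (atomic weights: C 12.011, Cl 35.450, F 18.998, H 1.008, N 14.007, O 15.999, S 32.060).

First, the molecular formula is C10H9F3O2 (counting implicit H from valence).
  C: 10 × 12.011 = 120.110
  F: 3 × 18.998 = 56.994
  H: 9 × 1.008 = 9.072
  O: 2 × 15.999 = 31.998
Sum: 10×12.011 + 3×18.998 + 9×1.008 + 2×15.999 = 218.174 → 218.17 g/mol.

218.17 g/mol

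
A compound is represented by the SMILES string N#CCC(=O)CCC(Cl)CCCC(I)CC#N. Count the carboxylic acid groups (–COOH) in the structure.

0

Scan the SMILES for the carboxylic acid motif — none present.
Groups that are present: 1 ketone, 2 nitrile.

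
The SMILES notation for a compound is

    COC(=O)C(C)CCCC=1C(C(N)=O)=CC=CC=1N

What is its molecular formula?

C14H20N2O3

Walk through each heavy atom and fill implicit hydrogens from standard valence (C 4, N 3, O 2, S 2, halogen 1):
  atom 1: C, bond orders sum to 1 (valence 4) → 3 H
  atom 2: O, bond orders sum to 2 (valence 2) → 0 H
  atom 3: C, bond orders sum to 4 (valence 4) → 0 H
  atom 4: O, bond orders sum to 2 (valence 2) → 0 H
  atom 5: C, bond orders sum to 3 (valence 4) → 1 H
  atom 6: C, bond orders sum to 1 (valence 4) → 3 H
  atom 7: C, bond orders sum to 2 (valence 4) → 2 H
  atom 8: C, bond orders sum to 2 (valence 4) → 2 H
  atom 9: C, bond orders sum to 2 (valence 4) → 2 H
  atom 10: C, bond orders sum to 4 (valence 4) → 0 H
  atom 11: C, bond orders sum to 4 (valence 4) → 0 H
  atom 12: C, bond orders sum to 4 (valence 4) → 0 H
  atom 13: N, bond orders sum to 1 (valence 3) → 2 H
  atom 14: O, bond orders sum to 2 (valence 2) → 0 H
  atom 15: C, bond orders sum to 3 (valence 4) → 1 H
  atom 16: C, bond orders sum to 3 (valence 4) → 1 H
  atom 17: C, bond orders sum to 3 (valence 4) → 1 H
  atom 18: C, bond orders sum to 4 (valence 4) → 0 H
  atom 19: N, bond orders sum to 1 (valence 3) → 2 H
Totals → C:14, H:20, N:2, O:3.
In Hill order: C14H20N2O3.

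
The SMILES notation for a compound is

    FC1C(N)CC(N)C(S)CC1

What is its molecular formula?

C7H15FN2S

Walk through each heavy atom and fill implicit hydrogens from standard valence (C 4, N 3, O 2, S 2, halogen 1):
  atom 1: F (halogen, monovalent) → 0 H
  atom 2: C, bond orders sum to 3 (valence 4) → 1 H
  atom 3: C, bond orders sum to 3 (valence 4) → 1 H
  atom 4: N, bond orders sum to 1 (valence 3) → 2 H
  atom 5: C, bond orders sum to 2 (valence 4) → 2 H
  atom 6: C, bond orders sum to 3 (valence 4) → 1 H
  atom 7: N, bond orders sum to 1 (valence 3) → 2 H
  atom 8: C, bond orders sum to 3 (valence 4) → 1 H
  atom 9: S, bond orders sum to 1 (valence 2) → 1 H
  atom 10: C, bond orders sum to 2 (valence 4) → 2 H
  atom 11: C, bond orders sum to 2 (valence 4) → 2 H
Totals → C:7, H:15, F:1, N:2, S:1.
In Hill order: C7H15FN2S.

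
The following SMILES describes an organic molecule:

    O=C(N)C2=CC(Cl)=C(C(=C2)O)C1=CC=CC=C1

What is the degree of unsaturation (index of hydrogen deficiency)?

Degree of unsaturation = (number of rings) + (number of π bonds).
Ring closures in the SMILES: 2.
π bonds: 7 double bonds (each 1 DoU) → 7 DoU from unsaturation.
Total DoU = 2 + 7 = 9.

9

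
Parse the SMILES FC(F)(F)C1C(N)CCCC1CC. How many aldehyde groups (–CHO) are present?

Scan the SMILES for the aldehyde motif — none present.
Groups that are present: 1 primary amine.

0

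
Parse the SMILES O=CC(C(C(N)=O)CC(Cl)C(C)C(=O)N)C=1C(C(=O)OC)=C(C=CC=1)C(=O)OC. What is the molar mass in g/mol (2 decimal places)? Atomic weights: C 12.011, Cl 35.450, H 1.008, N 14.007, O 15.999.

426.85 g/mol

First, the molecular formula is C19H23ClN2O7 (counting implicit H from valence).
  C: 19 × 12.011 = 228.209
  Cl: 1 × 35.450 = 35.450
  H: 23 × 1.008 = 23.184
  N: 2 × 14.007 = 28.014
  O: 7 × 15.999 = 111.993
Sum: 19×12.011 + 1×35.450 + 23×1.008 + 2×14.007 + 7×15.999 = 426.850 → 426.85 g/mol.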